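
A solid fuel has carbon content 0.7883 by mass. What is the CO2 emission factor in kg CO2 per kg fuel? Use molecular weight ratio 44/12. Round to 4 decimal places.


EF = C_frac * (M_CO2 / M_C)
EF = 0.7883 * (44/12)
EF = 0.7883 * 3.666667 = 2.8904 kg_CO2/kg_fuel


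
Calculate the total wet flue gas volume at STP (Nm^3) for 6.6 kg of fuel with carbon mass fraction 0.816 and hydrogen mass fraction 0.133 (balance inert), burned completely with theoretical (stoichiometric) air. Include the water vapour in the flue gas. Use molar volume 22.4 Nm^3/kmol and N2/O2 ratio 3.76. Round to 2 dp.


Per kg fuel: CO2 = (C/12 kmol)*22.4 = (0.816/12)*22.4 = 1.52320 Nm^3
Per kg fuel: H2O = (H/2 kmol)*22.4 = (0.133/2)*22.4 = 1.48960 Nm^3
O2 needed per kg fuel = C/12 + H/4 = 0.816/12 + 0.133/4 = 0.10125000 kmol
Per kg fuel: N2 = O2*3.76*22.4 = 0.10125000*3.76*22.4 = 8.52768 Nm^3
Total per kg = 1.52320 + 1.48960 + 8.52768 = 11.54048 Nm^3
Total = 11.54048 * 6.6 = 76.17 Nm^3


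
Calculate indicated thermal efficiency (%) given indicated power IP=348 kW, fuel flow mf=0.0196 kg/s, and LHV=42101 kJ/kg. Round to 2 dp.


eta_ith = (IP / (mf * LHV)) * 100
Denominator = 0.0196 * 42101 = 825.1796 kW
eta_ith = (348 / 825.1796) * 100 = 42.17%


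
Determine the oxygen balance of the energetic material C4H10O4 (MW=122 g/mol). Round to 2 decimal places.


OB = -1600 * (2C + H/2 - O) / MW
Inner = 2*4 + 10/2 - 4 = 9.00
OB = -1600 * 9.00 / 122 = -118.03%


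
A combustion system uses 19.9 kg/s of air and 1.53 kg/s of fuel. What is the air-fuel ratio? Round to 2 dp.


AFR = m_air / m_fuel
AFR = 19.9 / 1.53 = 13.01


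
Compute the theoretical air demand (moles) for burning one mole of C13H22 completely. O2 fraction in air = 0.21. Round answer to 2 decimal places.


Balanced combustion: C13H22 + 18.5 O2 -> 13 CO2 + 11 H2O
O2 needed = C + H/4 = 13 + 22/4 = 18.50 moles
Air moles = O2 / 0.21 = 18.50 / 0.21 = 88.10 moles air


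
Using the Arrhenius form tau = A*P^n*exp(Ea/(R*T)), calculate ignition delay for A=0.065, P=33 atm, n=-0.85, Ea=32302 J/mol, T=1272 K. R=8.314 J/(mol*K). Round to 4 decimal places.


tau = A * P^n * exp(Ea/(R*T))
P^n = 33^(-0.85) = 0.05119920
Ea/(R*T) = 32302/(8.314*1272) = 3.054445
exp(Ea/(R*T)) = 21.209407
tau = 0.065 * 0.05119920 * 21.209407 = 0.0706 ms


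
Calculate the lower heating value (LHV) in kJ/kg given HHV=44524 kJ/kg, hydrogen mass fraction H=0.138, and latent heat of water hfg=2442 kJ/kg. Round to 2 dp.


LHV = HHV - hfg * 9 * H
Water correction = 2442 * 9 * 0.138 = 3032.964 kJ/kg
LHV = 44524 - 3032.964 = 41491.04 kJ/kg


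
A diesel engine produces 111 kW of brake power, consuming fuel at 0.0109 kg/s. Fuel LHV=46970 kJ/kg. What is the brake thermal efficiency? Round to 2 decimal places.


eta_BTE = (BP / (mf * LHV)) * 100
Denominator = 0.0109 * 46970 = 511.9730 kW
eta_BTE = (111 / 511.9730) * 100 = 21.68%


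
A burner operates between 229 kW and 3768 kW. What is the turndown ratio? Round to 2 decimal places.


TDR = Q_max / Q_min
TDR = 3768 / 229 = 16.45


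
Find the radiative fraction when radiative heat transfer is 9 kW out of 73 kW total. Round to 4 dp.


f_rad = Q_rad / Q_total
f_rad = 9 / 73 = 0.1233


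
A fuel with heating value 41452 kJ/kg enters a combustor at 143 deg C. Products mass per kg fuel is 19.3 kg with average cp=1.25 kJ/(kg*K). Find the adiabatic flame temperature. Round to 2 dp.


T_ad = T_in + Hc / (m_p * cp)
Denominator = 19.3 * 1.25 = 24.1250
Temperature rise = 41452 / 24.1250 = 1718.22 K
T_ad = 143 + 1718.22 = 1861.22 deg C


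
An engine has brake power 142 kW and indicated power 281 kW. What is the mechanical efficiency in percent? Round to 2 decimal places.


eta_mech = (BP / IP) * 100
Ratio = 142 / 281 = 0.5053
eta_mech = 0.5053 * 100 = 50.53%


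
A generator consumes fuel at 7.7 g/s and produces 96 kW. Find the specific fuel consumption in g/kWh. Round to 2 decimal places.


SFC = (mf / BP) * 3600
Rate = 7.7 / 96 = 0.080208 g/(s*kW)
SFC = 0.080208 * 3600 = 288.75 g/kWh


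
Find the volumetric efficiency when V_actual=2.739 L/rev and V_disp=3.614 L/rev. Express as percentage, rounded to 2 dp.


eta_v = (V_actual / V_disp) * 100
Ratio = 2.739 / 3.614 = 0.7579
eta_v = 0.7579 * 100 = 75.79%


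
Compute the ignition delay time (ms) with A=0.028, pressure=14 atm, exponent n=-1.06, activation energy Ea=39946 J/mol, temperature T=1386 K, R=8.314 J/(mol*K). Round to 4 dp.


tau = A * P^n * exp(Ea/(R*T))
P^n = 14^(-1.06) = 0.06096833
Ea/(R*T) = 39946/(8.314*1386) = 3.466571
exp(Ea/(R*T)) = 32.026721
tau = 0.028 * 0.06096833 * 32.026721 = 0.0547 ms


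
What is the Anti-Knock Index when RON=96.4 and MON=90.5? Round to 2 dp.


AKI = (RON + MON) / 2
AKI = (96.4 + 90.5) / 2
AKI = 186.9 / 2 = 93.45


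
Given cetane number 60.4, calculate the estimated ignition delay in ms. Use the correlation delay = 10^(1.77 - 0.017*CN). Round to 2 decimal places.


delay = 10^(1.77 - 0.017*CN)
Exponent = 1.77 - 0.017*60.4 = 0.7432
delay = 10^0.7432 = 5.54 ms


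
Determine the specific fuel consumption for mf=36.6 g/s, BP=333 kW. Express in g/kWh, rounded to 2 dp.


SFC = (mf / BP) * 3600
Rate = 36.6 / 333 = 0.109910 g/(s*kW)
SFC = 0.109910 * 3600 = 395.68 g/kWh


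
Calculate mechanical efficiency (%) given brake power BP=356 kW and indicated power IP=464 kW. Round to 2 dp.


eta_mech = (BP / IP) * 100
Ratio = 356 / 464 = 0.7672
eta_mech = 0.7672 * 100 = 76.72%


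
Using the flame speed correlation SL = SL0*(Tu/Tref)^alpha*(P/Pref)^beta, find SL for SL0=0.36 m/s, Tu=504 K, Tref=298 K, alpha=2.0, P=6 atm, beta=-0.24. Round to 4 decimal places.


SL = SL0 * (Tu/Tref)^alpha * (P/Pref)^beta
T ratio = 504/298 = 1.69127517
(T ratio)^alpha = 1.69127517^2.0 = 2.860412
(P/Pref)^beta = 6^(-0.24) = 0.650495
SL = 0.36 * 2.860412 * 0.650495 = 0.6698 m/s


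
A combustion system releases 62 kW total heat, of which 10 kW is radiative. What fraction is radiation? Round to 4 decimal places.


f_rad = Q_rad / Q_total
f_rad = 10 / 62 = 0.1613


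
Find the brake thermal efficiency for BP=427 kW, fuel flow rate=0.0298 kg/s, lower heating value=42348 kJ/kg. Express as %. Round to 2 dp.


eta_BTE = (BP / (mf * LHV)) * 100
Denominator = 0.0298 * 42348 = 1261.9704 kW
eta_BTE = (427 / 1261.9704) * 100 = 33.84%


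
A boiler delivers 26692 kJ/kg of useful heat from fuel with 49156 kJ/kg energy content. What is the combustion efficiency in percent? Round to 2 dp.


Efficiency = (Q_useful / Q_fuel) * 100
Efficiency = (26692 / 49156) * 100
Efficiency = 0.5430 * 100 = 54.30%


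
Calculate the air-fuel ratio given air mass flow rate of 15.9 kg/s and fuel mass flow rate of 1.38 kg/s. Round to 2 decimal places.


AFR = m_air / m_fuel
AFR = 15.9 / 1.38 = 11.52


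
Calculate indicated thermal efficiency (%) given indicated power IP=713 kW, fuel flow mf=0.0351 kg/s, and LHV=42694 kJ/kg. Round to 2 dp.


eta_ith = (IP / (mf * LHV)) * 100
Denominator = 0.0351 * 42694 = 1498.5594 kW
eta_ith = (713 / 1498.5594) * 100 = 47.58%


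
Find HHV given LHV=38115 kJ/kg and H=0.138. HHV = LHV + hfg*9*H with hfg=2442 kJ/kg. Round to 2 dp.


HHV = LHV + hfg * 9 * H
Water addition = 2442 * 9 * 0.138 = 3032.964 kJ/kg
HHV = 38115 + 3032.964 = 41147.96 kJ/kg


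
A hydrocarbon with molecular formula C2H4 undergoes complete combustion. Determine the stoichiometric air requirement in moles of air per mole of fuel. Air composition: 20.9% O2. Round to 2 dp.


Balanced combustion: C2H4 + 3 O2 -> 2 CO2 + 2 H2O
O2 needed = C + H/4 = 2 + 4/4 = 3.00 moles
Air moles = O2 / 0.209 = 3.00 / 0.209 = 14.35 moles air


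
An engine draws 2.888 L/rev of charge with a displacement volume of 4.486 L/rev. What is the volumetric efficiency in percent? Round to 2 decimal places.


eta_v = (V_actual / V_disp) * 100
Ratio = 2.888 / 4.486 = 0.6438
eta_v = 0.6438 * 100 = 64.38%


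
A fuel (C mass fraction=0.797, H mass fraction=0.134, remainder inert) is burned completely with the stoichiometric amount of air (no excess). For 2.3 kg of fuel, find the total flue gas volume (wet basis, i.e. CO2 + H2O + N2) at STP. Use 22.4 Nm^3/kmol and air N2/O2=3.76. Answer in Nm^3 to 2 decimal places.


Per kg fuel: CO2 = (C/12 kmol)*22.4 = (0.797/12)*22.4 = 1.48773 Nm^3
Per kg fuel: H2O = (H/2 kmol)*22.4 = (0.134/2)*22.4 = 1.50080 Nm^3
O2 needed per kg fuel = C/12 + H/4 = 0.797/12 + 0.134/4 = 0.09991667 kmol
Per kg fuel: N2 = O2*3.76*22.4 = 0.09991667*3.76*22.4 = 8.41538 Nm^3
Total per kg = 1.48773 + 1.50080 + 8.41538 = 11.40391 Nm^3
Total = 11.40391 * 2.3 = 26.23 Nm^3


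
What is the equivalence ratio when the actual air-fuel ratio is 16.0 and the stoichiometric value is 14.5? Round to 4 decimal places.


phi = AFR_stoich / AFR_actual
phi = 14.5 / 16.0 = 0.9063


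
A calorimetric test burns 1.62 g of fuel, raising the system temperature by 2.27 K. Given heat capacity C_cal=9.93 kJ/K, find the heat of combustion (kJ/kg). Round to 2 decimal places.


Hc = C_cal * delta_T / m_fuel
Q_released = 9.93 * 2.27 = 22.5411 kJ
m_fuel = 1.62 g = 1.62/1000 kg = 0.001620 kg
Hc = 22.5411 / 0.001620 = 13914.26 kJ/kg


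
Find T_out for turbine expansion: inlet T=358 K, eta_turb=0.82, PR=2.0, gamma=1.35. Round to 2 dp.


T_out = T_in * (1 - eta * (1 - PR^(-(gamma-1)/gamma)))
Exponent = -(1.35-1)/1.35 = -0.25925926
PR^exp = 2.0^(-0.25925926) = 0.83551680
Factor = 1 - 0.82*(1 - 0.83551680) = 0.86512378
T_out = 358 * 0.86512378 = 309.71 K


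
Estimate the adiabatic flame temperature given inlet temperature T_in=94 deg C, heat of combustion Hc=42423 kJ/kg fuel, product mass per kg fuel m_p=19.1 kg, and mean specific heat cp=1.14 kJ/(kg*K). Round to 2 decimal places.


T_ad = T_in + Hc / (m_p * cp)
Denominator = 19.1 * 1.14 = 21.7740
Temperature rise = 42423 / 21.7740 = 1948.33 K
T_ad = 94 + 1948.33 = 2042.33 deg C


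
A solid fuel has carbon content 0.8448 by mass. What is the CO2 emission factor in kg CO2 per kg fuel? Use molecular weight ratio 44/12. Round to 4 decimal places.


EF = C_frac * (M_CO2 / M_C)
EF = 0.8448 * (44/12)
EF = 0.8448 * 3.666667 = 3.0976 kg_CO2/kg_fuel


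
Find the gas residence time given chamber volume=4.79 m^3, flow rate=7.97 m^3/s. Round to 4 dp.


tau = V / Q_flow
tau = 4.79 / 7.97 = 0.6010 s


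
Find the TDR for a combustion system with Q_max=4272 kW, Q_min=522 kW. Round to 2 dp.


TDR = Q_max / Q_min
TDR = 4272 / 522 = 8.18


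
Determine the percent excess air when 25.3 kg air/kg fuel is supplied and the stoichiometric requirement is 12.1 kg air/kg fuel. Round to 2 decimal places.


Excess air = actual - stoichiometric = 25.3 - 12.1 = 13.20 kg/kg fuel
Excess air % = (excess / stoich) * 100 = (13.20 / 12.1) * 100 = 109.09%


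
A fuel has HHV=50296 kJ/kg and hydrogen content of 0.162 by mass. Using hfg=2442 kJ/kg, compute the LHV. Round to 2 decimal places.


LHV = HHV - hfg * 9 * H
Water correction = 2442 * 9 * 0.162 = 3560.436 kJ/kg
LHV = 50296 - 3560.436 = 46735.56 kJ/kg


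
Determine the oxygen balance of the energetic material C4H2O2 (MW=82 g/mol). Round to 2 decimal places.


OB = -1600 * (2C + H/2 - O) / MW
Inner = 2*4 + 2/2 - 2 = 7.00
OB = -1600 * 7.00 / 82 = -136.59%


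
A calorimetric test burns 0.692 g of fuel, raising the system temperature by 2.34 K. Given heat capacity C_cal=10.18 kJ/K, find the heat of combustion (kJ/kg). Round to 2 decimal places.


Hc = C_cal * delta_T / m_fuel
Q_released = 10.18 * 2.34 = 23.8212 kJ
m_fuel = 0.692 g = 0.692/1000 kg = 0.000692 kg
Hc = 23.8212 / 0.000692 = 34423.70 kJ/kg


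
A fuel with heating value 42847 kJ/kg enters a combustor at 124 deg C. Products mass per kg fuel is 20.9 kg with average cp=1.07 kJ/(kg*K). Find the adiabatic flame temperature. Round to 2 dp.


T_ad = T_in + Hc / (m_p * cp)
Denominator = 20.9 * 1.07 = 22.3630
Temperature rise = 42847 / 22.3630 = 1915.98 K
T_ad = 124 + 1915.98 = 2039.98 deg C


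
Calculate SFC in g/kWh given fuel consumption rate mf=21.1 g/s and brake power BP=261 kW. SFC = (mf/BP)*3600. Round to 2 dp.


SFC = (mf / BP) * 3600
Rate = 21.1 / 261 = 0.080843 g/(s*kW)
SFC = 0.080843 * 3600 = 291.03 g/kWh


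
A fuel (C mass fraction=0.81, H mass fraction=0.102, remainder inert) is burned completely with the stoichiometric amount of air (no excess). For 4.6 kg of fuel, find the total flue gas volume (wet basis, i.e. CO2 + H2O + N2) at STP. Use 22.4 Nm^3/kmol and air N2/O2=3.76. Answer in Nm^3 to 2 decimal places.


Per kg fuel: CO2 = (C/12 kmol)*22.4 = (0.81/12)*22.4 = 1.51200 Nm^3
Per kg fuel: H2O = (H/2 kmol)*22.4 = (0.102/2)*22.4 = 1.14240 Nm^3
O2 needed per kg fuel = C/12 + H/4 = 0.81/12 + 0.102/4 = 0.09300000 kmol
Per kg fuel: N2 = O2*3.76*22.4 = 0.09300000*3.76*22.4 = 7.83283 Nm^3
Total per kg = 1.51200 + 1.14240 + 7.83283 = 10.48723 Nm^3
Total = 10.48723 * 4.6 = 48.24 Nm^3


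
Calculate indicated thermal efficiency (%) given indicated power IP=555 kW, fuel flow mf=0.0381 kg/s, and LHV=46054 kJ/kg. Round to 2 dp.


eta_ith = (IP / (mf * LHV)) * 100
Denominator = 0.0381 * 46054 = 1754.6574 kW
eta_ith = (555 / 1754.6574) * 100 = 31.63%


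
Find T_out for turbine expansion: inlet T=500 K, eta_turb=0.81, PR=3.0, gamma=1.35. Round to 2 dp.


T_out = T_in * (1 - eta * (1 - PR^(-(gamma-1)/gamma)))
Exponent = -(1.35-1)/1.35 = -0.25925926
PR^exp = 3.0^(-0.25925926) = 0.75214556
Factor = 1 - 0.81*(1 - 0.75214556) = 0.79923790
T_out = 500 * 0.79923790 = 399.62 K


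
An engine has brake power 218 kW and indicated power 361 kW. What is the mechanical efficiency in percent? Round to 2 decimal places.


eta_mech = (BP / IP) * 100
Ratio = 218 / 361 = 0.6039
eta_mech = 0.6039 * 100 = 60.39%


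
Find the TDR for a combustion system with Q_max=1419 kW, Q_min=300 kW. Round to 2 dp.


TDR = Q_max / Q_min
TDR = 1419 / 300 = 4.73


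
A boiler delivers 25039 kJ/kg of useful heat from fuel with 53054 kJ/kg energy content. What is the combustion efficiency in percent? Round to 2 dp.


Efficiency = (Q_useful / Q_fuel) * 100
Efficiency = (25039 / 53054) * 100
Efficiency = 0.4720 * 100 = 47.20%


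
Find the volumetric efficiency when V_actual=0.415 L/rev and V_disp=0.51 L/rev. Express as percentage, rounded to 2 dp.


eta_v = (V_actual / V_disp) * 100
Ratio = 0.415 / 0.51 = 0.8137
eta_v = 0.8137 * 100 = 81.37%


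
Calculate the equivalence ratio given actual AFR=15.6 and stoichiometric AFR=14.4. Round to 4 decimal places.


phi = AFR_stoich / AFR_actual
phi = 14.4 / 15.6 = 0.9231


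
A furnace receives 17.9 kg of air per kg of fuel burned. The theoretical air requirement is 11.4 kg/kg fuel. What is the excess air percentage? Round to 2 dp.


Excess air = actual - stoichiometric = 17.9 - 11.4 = 6.50 kg/kg fuel
Excess air % = (excess / stoich) * 100 = (6.50 / 11.4) * 100 = 57.02%


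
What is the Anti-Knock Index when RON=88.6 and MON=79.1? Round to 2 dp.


AKI = (RON + MON) / 2
AKI = (88.6 + 79.1) / 2
AKI = 167.7 / 2 = 83.85


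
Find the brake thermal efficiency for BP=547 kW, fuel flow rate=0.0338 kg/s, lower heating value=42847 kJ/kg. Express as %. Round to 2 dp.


eta_BTE = (BP / (mf * LHV)) * 100
Denominator = 0.0338 * 42847 = 1448.2286 kW
eta_BTE = (547 / 1448.2286) * 100 = 37.77%


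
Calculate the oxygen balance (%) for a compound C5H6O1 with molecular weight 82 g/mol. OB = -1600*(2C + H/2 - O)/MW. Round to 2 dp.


OB = -1600 * (2C + H/2 - O) / MW
Inner = 2*5 + 6/2 - 1 = 12.00
OB = -1600 * 12.00 / 82 = -234.15%


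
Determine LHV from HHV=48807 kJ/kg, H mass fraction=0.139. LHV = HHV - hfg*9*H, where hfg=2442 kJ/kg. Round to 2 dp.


LHV = HHV - hfg * 9 * H
Water correction = 2442 * 9 * 0.139 = 3054.942 kJ/kg
LHV = 48807 - 3054.942 = 45752.06 kJ/kg


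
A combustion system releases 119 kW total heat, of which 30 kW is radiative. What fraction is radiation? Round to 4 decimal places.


f_rad = Q_rad / Q_total
f_rad = 30 / 119 = 0.2521


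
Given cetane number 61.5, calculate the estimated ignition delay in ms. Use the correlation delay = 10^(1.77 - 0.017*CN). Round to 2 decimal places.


delay = 10^(1.77 - 0.017*CN)
Exponent = 1.77 - 0.017*61.5 = 0.7245
delay = 10^0.7245 = 5.30 ms


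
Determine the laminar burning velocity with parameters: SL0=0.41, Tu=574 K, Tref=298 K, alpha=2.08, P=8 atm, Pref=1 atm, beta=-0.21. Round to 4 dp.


SL = SL0 * (Tu/Tref)^alpha * (P/Pref)^beta
T ratio = 574/298 = 1.92617450
(T ratio)^alpha = 1.92617450^2.08 = 3.909911
(P/Pref)^beta = 8^(-0.21) = 0.646176
SL = 0.41 * 3.909911 * 0.646176 = 1.0359 m/s


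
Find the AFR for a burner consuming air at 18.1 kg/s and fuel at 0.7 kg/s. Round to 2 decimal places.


AFR = m_air / m_fuel
AFR = 18.1 / 0.7 = 25.86


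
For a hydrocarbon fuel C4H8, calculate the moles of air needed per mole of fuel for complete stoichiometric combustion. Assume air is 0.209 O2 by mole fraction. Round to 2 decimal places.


Balanced combustion: C4H8 + 6 O2 -> 4 CO2 + 4 H2O
O2 needed = C + H/4 = 4 + 8/4 = 6.00 moles
Air moles = O2 / 0.209 = 6.00 / 0.209 = 28.71 moles air


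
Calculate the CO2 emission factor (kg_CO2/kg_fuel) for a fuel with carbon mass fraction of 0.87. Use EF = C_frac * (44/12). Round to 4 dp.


EF = C_frac * (M_CO2 / M_C)
EF = 0.87 * (44/12)
EF = 0.87 * 3.666667 = 3.1900 kg_CO2/kg_fuel


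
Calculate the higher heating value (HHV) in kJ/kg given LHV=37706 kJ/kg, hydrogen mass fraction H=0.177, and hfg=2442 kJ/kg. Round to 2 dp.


HHV = LHV + hfg * 9 * H
Water addition = 2442 * 9 * 0.177 = 3890.106 kJ/kg
HHV = 37706 + 3890.106 = 41596.11 kJ/kg


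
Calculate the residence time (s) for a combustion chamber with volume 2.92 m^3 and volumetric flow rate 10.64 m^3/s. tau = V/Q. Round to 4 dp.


tau = V / Q_flow
tau = 2.92 / 10.64 = 0.2744 s


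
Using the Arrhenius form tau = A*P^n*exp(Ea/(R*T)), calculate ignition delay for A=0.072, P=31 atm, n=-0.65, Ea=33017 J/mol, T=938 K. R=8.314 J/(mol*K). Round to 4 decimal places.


tau = A * P^n * exp(Ea/(R*T))
P^n = 31^(-0.65) = 0.10730375
Ea/(R*T) = 33017/(8.314*938) = 4.233746
exp(Ea/(R*T)) = 68.975097
tau = 0.072 * 0.10730375 * 68.975097 = 0.5329 ms


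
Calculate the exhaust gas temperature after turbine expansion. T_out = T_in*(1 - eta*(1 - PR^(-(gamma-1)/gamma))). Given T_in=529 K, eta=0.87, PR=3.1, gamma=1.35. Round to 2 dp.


T_out = T_in * (1 - eta * (1 - PR^(-(gamma-1)/gamma)))
Exponent = -(1.35-1)/1.35 = -0.25925926
PR^exp = 3.1^(-0.25925926) = 0.74577862
Factor = 1 - 0.87*(1 - 0.74577862) = 0.77882740
T_out = 529 * 0.77882740 = 412.00 K


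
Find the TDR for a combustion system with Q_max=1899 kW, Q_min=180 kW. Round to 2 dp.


TDR = Q_max / Q_min
TDR = 1899 / 180 = 10.55


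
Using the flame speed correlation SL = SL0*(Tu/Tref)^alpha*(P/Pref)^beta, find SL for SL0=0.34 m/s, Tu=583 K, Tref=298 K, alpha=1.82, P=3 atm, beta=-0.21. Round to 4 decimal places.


SL = SL0 * (Tu/Tref)^alpha * (P/Pref)^beta
T ratio = 583/298 = 1.95637584
(T ratio)^alpha = 1.95637584^1.82 = 3.391901
(P/Pref)^beta = 3^(-0.21) = 0.793971
SL = 0.34 * 3.391901 * 0.793971 = 0.9156 m/s


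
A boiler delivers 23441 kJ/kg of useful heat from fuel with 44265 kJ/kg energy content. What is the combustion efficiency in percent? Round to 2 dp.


Efficiency = (Q_useful / Q_fuel) * 100
Efficiency = (23441 / 44265) * 100
Efficiency = 0.5296 * 100 = 52.96%


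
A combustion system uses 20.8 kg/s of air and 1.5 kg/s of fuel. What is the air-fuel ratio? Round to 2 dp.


AFR = m_air / m_fuel
AFR = 20.8 / 1.5 = 13.87


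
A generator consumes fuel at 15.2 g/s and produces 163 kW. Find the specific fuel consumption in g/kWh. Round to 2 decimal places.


SFC = (mf / BP) * 3600
Rate = 15.2 / 163 = 0.093252 g/(s*kW)
SFC = 0.093252 * 3600 = 335.71 g/kWh


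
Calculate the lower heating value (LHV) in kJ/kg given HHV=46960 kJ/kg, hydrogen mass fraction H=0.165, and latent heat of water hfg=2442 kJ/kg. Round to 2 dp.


LHV = HHV - hfg * 9 * H
Water correction = 2442 * 9 * 0.165 = 3626.370 kJ/kg
LHV = 46960 - 3626.370 = 43333.63 kJ/kg


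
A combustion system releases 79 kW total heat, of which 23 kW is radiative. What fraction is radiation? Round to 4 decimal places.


f_rad = Q_rad / Q_total
f_rad = 23 / 79 = 0.2911


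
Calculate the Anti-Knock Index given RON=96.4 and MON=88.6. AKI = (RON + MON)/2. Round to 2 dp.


AKI = (RON + MON) / 2
AKI = (96.4 + 88.6) / 2
AKI = 185.0 / 2 = 92.50


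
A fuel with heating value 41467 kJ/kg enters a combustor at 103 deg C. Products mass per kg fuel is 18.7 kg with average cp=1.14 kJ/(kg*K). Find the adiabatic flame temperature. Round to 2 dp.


T_ad = T_in + Hc / (m_p * cp)
Denominator = 18.7 * 1.14 = 21.3180
Temperature rise = 41467 / 21.3180 = 1945.16 K
T_ad = 103 + 1945.16 = 2048.16 deg C


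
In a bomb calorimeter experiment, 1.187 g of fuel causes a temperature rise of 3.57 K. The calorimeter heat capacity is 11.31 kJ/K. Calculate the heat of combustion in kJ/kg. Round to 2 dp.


Hc = C_cal * delta_T / m_fuel
Q_released = 11.31 * 3.57 = 40.3767 kJ
m_fuel = 1.187 g = 1.187/1000 kg = 0.001187 kg
Hc = 40.3767 / 0.001187 = 34015.75 kJ/kg


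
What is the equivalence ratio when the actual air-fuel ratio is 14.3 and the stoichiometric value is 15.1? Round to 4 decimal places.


phi = AFR_stoich / AFR_actual
phi = 15.1 / 14.3 = 1.0559


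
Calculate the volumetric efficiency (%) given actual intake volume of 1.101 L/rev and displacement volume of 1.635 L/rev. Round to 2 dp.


eta_v = (V_actual / V_disp) * 100
Ratio = 1.101 / 1.635 = 0.6734
eta_v = 0.6734 * 100 = 67.34%


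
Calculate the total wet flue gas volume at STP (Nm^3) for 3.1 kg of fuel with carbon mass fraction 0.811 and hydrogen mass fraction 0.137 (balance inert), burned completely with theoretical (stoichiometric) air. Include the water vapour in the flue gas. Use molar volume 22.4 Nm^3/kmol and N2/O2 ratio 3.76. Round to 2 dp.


Per kg fuel: CO2 = (C/12 kmol)*22.4 = (0.811/12)*22.4 = 1.51387 Nm^3
Per kg fuel: H2O = (H/2 kmol)*22.4 = (0.137/2)*22.4 = 1.53440 Nm^3
O2 needed per kg fuel = C/12 + H/4 = 0.811/12 + 0.137/4 = 0.10183333 kmol
Per kg fuel: N2 = O2*3.76*22.4 = 0.10183333*3.76*22.4 = 8.57681 Nm^3
Total per kg = 1.51387 + 1.53440 + 8.57681 = 11.62508 Nm^3
Total = 11.62508 * 3.1 = 36.04 Nm^3


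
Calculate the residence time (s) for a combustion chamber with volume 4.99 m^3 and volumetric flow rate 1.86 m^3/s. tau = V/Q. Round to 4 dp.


tau = V / Q_flow
tau = 4.99 / 1.86 = 2.6828 s


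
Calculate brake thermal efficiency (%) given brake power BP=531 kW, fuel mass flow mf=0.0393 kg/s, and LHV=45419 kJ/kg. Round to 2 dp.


eta_BTE = (BP / (mf * LHV)) * 100
Denominator = 0.0393 * 45419 = 1784.9667 kW
eta_BTE = (531 / 1784.9667) * 100 = 29.75%


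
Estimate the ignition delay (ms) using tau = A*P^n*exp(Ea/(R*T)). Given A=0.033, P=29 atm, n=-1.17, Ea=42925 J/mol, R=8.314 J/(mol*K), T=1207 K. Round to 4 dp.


tau = A * P^n * exp(Ea/(R*T))
P^n = 29^(-1.17) = 0.01945335
Ea/(R*T) = 42925/(8.314*1207) = 4.277530
exp(Ea/(R*T)) = 72.062190
tau = 0.033 * 0.01945335 * 72.062190 = 0.0463 ms


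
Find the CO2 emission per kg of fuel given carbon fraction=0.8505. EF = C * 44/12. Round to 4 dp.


EF = C_frac * (M_CO2 / M_C)
EF = 0.8505 * (44/12)
EF = 0.8505 * 3.666667 = 3.1185 kg_CO2/kg_fuel


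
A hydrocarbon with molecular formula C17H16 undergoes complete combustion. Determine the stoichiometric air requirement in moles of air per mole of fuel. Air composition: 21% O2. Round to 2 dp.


Balanced combustion: C17H16 + 21 O2 -> 17 CO2 + 8 H2O
O2 needed = C + H/4 = 17 + 16/4 = 21.00 moles
Air moles = O2 / 0.21 = 21.00 / 0.21 = 100.00 moles air


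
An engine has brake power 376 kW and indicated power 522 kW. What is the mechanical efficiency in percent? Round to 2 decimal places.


eta_mech = (BP / IP) * 100
Ratio = 376 / 522 = 0.7203
eta_mech = 0.7203 * 100 = 72.03%


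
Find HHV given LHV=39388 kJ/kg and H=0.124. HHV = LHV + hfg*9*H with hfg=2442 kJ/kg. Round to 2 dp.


HHV = LHV + hfg * 9 * H
Water addition = 2442 * 9 * 0.124 = 2725.272 kJ/kg
HHV = 39388 + 2725.272 = 42113.27 kJ/kg


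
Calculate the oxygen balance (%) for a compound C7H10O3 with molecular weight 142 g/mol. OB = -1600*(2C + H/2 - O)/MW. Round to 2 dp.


OB = -1600 * (2C + H/2 - O) / MW
Inner = 2*7 + 10/2 - 3 = 16.00
OB = -1600 * 16.00 / 142 = -180.28%


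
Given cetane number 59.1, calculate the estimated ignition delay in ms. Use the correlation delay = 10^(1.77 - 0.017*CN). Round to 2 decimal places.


delay = 10^(1.77 - 0.017*CN)
Exponent = 1.77 - 0.017*59.1 = 0.7653
delay = 10^0.7653 = 5.83 ms


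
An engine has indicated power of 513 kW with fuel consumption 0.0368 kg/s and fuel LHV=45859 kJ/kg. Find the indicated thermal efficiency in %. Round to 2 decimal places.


eta_ith = (IP / (mf * LHV)) * 100
Denominator = 0.0368 * 45859 = 1687.6112 kW
eta_ith = (513 / 1687.6112) * 100 = 30.40%


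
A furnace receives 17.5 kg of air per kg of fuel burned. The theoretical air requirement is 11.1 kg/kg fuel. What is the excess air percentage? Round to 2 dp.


Excess air = actual - stoichiometric = 17.5 - 11.1 = 6.40 kg/kg fuel
Excess air % = (excess / stoich) * 100 = (6.40 / 11.1) * 100 = 57.66%


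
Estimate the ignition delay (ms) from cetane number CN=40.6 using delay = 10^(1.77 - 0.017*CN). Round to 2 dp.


delay = 10^(1.77 - 0.017*CN)
Exponent = 1.77 - 0.017*40.6 = 1.0798
delay = 10^1.0798 = 12.02 ms


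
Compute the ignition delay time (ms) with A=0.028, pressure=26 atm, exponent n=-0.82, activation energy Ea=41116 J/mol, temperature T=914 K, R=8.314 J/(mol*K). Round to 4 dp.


tau = A * P^n * exp(Ea/(R*T))
P^n = 26^(-0.82) = 0.06913880
Ea/(R*T) = 41116/(8.314*914) = 5.410715
exp(Ea/(R*T)) = 223.791493
tau = 0.028 * 0.06913880 * 223.791493 = 0.4332 ms


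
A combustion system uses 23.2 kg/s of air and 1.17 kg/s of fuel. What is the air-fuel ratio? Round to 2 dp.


AFR = m_air / m_fuel
AFR = 23.2 / 1.17 = 19.83


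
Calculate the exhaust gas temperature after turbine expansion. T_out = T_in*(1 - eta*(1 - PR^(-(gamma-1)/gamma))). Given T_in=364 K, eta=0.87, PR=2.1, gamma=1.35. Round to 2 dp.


T_out = T_in * (1 - eta * (1 - PR^(-(gamma-1)/gamma)))
Exponent = -(1.35-1)/1.35 = -0.25925926
PR^exp = 2.1^(-0.25925926) = 0.82501466
Factor = 1 - 0.87*(1 - 0.82501466) = 0.84776275
T_out = 364 * 0.84776275 = 308.59 K


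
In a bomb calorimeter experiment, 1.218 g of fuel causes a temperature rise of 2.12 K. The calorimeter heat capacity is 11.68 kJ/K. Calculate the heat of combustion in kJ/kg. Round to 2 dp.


Hc = C_cal * delta_T / m_fuel
Q_released = 11.68 * 2.12 = 24.7616 kJ
m_fuel = 1.218 g = 1.218/1000 kg = 0.001218 kg
Hc = 24.7616 / 0.001218 = 20329.72 kJ/kg


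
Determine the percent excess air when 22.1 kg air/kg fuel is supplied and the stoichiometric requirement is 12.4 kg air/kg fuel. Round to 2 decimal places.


Excess air = actual - stoichiometric = 22.1 - 12.4 = 9.70 kg/kg fuel
Excess air % = (excess / stoich) * 100 = (9.70 / 12.4) * 100 = 78.23%


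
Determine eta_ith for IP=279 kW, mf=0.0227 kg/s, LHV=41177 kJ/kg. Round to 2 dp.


eta_ith = (IP / (mf * LHV)) * 100
Denominator = 0.0227 * 41177 = 934.7179 kW
eta_ith = (279 / 934.7179) * 100 = 29.85%


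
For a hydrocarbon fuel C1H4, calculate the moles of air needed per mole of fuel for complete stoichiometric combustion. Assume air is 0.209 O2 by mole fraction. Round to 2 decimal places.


Balanced combustion: C1H4 + 2 O2 -> 1 CO2 + 2 H2O
O2 needed = C + H/4 = 1 + 4/4 = 2.00 moles
Air moles = O2 / 0.209 = 2.00 / 0.209 = 9.57 moles air


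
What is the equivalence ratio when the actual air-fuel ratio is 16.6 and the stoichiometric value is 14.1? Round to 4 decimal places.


phi = AFR_stoich / AFR_actual
phi = 14.1 / 16.6 = 0.8494


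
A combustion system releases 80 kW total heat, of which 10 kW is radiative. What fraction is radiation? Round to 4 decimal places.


f_rad = Q_rad / Q_total
f_rad = 10 / 80 = 0.1250


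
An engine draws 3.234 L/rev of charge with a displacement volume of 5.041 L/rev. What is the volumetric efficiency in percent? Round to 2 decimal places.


eta_v = (V_actual / V_disp) * 100
Ratio = 3.234 / 5.041 = 0.6415
eta_v = 0.6415 * 100 = 64.15%


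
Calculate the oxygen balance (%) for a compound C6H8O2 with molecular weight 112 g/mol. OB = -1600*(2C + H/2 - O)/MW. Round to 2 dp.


OB = -1600 * (2C + H/2 - O) / MW
Inner = 2*6 + 8/2 - 2 = 14.00
OB = -1600 * 14.00 / 112 = -200.00%


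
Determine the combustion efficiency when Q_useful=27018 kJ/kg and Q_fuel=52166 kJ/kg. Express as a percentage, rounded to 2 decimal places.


Efficiency = (Q_useful / Q_fuel) * 100
Efficiency = (27018 / 52166) * 100
Efficiency = 0.5179 * 100 = 51.79%


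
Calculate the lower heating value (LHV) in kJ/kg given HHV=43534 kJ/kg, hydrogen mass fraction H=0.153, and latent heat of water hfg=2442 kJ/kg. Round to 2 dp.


LHV = HHV - hfg * 9 * H
Water correction = 2442 * 9 * 0.153 = 3362.634 kJ/kg
LHV = 43534 - 3362.634 = 40171.37 kJ/kg


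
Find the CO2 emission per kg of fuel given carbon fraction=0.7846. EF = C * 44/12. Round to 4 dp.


EF = C_frac * (M_CO2 / M_C)
EF = 0.7846 * (44/12)
EF = 0.7846 * 3.666667 = 2.8769 kg_CO2/kg_fuel


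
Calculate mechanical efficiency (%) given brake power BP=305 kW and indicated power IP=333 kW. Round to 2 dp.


eta_mech = (BP / IP) * 100
Ratio = 305 / 333 = 0.9159
eta_mech = 0.9159 * 100 = 91.59%


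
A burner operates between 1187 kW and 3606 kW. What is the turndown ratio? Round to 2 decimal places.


TDR = Q_max / Q_min
TDR = 3606 / 1187 = 3.04


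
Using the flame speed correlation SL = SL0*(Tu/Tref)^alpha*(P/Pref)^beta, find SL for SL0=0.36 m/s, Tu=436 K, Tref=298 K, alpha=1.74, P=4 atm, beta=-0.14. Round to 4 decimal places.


SL = SL0 * (Tu/Tref)^alpha * (P/Pref)^beta
T ratio = 436/298 = 1.46308725
(T ratio)^alpha = 1.46308725^1.74 = 1.938966
(P/Pref)^beta = 4^(-0.14) = 0.823591
SL = 0.36 * 1.938966 * 0.823591 = 0.5749 m/s


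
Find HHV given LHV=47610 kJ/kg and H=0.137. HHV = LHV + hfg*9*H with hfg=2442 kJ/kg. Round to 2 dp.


HHV = LHV + hfg * 9 * H
Water addition = 2442 * 9 * 0.137 = 3010.986 kJ/kg
HHV = 47610 + 3010.986 = 50620.99 kJ/kg


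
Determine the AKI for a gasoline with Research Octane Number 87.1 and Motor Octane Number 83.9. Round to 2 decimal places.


AKI = (RON + MON) / 2
AKI = (87.1 + 83.9) / 2
AKI = 171.0 / 2 = 85.50


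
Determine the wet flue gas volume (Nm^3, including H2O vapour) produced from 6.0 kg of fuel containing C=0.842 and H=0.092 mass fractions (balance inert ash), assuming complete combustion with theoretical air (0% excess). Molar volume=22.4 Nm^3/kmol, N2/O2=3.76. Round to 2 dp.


Per kg fuel: CO2 = (C/12 kmol)*22.4 = (0.842/12)*22.4 = 1.57173 Nm^3
Per kg fuel: H2O = (H/2 kmol)*22.4 = (0.092/2)*22.4 = 1.03040 Nm^3
O2 needed per kg fuel = C/12 + H/4 = 0.842/12 + 0.092/4 = 0.09316667 kmol
Per kg fuel: N2 = O2*3.76*22.4 = 0.09316667*3.76*22.4 = 7.84687 Nm^3
Total per kg = 1.57173 + 1.03040 + 7.84687 = 10.44900 Nm^3
Total = 10.44900 * 6.0 = 62.69 Nm^3


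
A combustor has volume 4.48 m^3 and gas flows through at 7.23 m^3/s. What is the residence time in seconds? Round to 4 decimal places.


tau = V / Q_flow
tau = 4.48 / 7.23 = 0.6196 s


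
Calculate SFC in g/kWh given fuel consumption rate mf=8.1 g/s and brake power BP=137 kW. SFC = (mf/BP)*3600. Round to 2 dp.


SFC = (mf / BP) * 3600
Rate = 8.1 / 137 = 0.059124 g/(s*kW)
SFC = 0.059124 * 3600 = 212.85 g/kWh


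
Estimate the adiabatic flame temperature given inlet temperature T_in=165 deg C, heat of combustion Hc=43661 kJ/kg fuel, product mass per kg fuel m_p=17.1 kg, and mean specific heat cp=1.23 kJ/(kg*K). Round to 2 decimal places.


T_ad = T_in + Hc / (m_p * cp)
Denominator = 17.1 * 1.23 = 21.0330
Temperature rise = 43661 / 21.0330 = 2075.83 K
T_ad = 165 + 2075.83 = 2240.83 deg C


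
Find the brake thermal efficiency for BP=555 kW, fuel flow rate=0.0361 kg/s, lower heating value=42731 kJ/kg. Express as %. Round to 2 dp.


eta_BTE = (BP / (mf * LHV)) * 100
Denominator = 0.0361 * 42731 = 1542.5891 kW
eta_BTE = (555 / 1542.5891) * 100 = 35.98%


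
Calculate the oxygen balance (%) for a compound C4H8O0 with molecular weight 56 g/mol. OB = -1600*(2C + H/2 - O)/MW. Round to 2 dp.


OB = -1600 * (2C + H/2 - O) / MW
Inner = 2*4 + 8/2 - 0 = 12.00
OB = -1600 * 12.00 / 56 = -342.86%


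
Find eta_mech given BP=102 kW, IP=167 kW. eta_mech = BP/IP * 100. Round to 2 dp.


eta_mech = (BP / IP) * 100
Ratio = 102 / 167 = 0.6108
eta_mech = 0.6108 * 100 = 61.08%


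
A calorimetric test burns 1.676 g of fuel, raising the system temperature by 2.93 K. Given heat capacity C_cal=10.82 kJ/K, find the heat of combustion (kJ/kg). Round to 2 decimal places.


Hc = C_cal * delta_T / m_fuel
Q_released = 10.82 * 2.93 = 31.7026 kJ
m_fuel = 1.676 g = 1.676/1000 kg = 0.001676 kg
Hc = 31.7026 / 0.001676 = 18915.63 kJ/kg


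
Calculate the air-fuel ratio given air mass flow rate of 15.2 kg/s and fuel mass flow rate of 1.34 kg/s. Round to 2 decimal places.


AFR = m_air / m_fuel
AFR = 15.2 / 1.34 = 11.34


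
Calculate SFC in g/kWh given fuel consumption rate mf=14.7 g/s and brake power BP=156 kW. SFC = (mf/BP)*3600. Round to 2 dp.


SFC = (mf / BP) * 3600
Rate = 14.7 / 156 = 0.094231 g/(s*kW)
SFC = 0.094231 * 3600 = 339.23 g/kWh


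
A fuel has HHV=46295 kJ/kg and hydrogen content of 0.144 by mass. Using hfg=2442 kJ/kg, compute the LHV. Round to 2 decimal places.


LHV = HHV - hfg * 9 * H
Water correction = 2442 * 9 * 0.144 = 3164.832 kJ/kg
LHV = 46295 - 3164.832 = 43130.17 kJ/kg


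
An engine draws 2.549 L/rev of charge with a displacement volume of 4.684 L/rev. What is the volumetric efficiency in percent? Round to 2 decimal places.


eta_v = (V_actual / V_disp) * 100
Ratio = 2.549 / 4.684 = 0.5442
eta_v = 0.5442 * 100 = 54.42%


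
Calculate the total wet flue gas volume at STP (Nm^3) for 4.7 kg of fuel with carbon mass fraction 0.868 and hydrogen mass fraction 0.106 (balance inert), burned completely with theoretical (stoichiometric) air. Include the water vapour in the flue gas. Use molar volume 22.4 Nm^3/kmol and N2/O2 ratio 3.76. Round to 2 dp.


Per kg fuel: CO2 = (C/12 kmol)*22.4 = (0.868/12)*22.4 = 1.62027 Nm^3
Per kg fuel: H2O = (H/2 kmol)*22.4 = (0.106/2)*22.4 = 1.18720 Nm^3
O2 needed per kg fuel = C/12 + H/4 = 0.868/12 + 0.106/4 = 0.09883333 kmol
Per kg fuel: N2 = O2*3.76*22.4 = 0.09883333*3.76*22.4 = 8.32414 Nm^3
Total per kg = 1.62027 + 1.18720 + 8.32414 = 11.13161 Nm^3
Total = 11.13161 * 4.7 = 52.32 Nm^3


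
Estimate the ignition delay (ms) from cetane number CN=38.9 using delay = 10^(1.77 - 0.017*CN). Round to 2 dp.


delay = 10^(1.77 - 0.017*CN)
Exponent = 1.77 - 0.017*38.9 = 1.1087
delay = 10^1.1087 = 12.84 ms


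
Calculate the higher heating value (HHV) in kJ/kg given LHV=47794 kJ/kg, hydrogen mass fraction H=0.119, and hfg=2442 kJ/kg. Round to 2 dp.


HHV = LHV + hfg * 9 * H
Water addition = 2442 * 9 * 0.119 = 2615.382 kJ/kg
HHV = 47794 + 2615.382 = 50409.38 kJ/kg


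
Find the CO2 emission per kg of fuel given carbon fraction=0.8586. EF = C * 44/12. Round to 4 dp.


EF = C_frac * (M_CO2 / M_C)
EF = 0.8586 * (44/12)
EF = 0.8586 * 3.666667 = 3.1482 kg_CO2/kg_fuel


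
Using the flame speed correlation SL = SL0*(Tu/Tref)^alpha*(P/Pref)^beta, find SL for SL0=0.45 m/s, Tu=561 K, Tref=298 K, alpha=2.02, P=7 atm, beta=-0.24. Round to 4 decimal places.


SL = SL0 * (Tu/Tref)^alpha * (P/Pref)^beta
T ratio = 561/298 = 1.88255034
(T ratio)^alpha = 1.88255034^2.02 = 3.589121
(P/Pref)^beta = 7^(-0.24) = 0.626869
SL = 0.45 * 3.589121 * 0.626869 = 1.0125 m/s


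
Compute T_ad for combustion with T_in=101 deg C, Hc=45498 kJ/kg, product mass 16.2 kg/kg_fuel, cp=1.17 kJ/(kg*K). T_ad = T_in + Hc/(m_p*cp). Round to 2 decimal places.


T_ad = T_in + Hc / (m_p * cp)
Denominator = 16.2 * 1.17 = 18.9540
Temperature rise = 45498 / 18.9540 = 2400.44 K
T_ad = 101 + 2400.44 = 2501.44 deg C


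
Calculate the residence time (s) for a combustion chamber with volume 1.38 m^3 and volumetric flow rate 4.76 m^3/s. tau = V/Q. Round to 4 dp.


tau = V / Q_flow
tau = 1.38 / 4.76 = 0.2899 s


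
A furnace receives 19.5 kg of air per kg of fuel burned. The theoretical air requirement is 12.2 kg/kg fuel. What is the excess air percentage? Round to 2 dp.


Excess air = actual - stoichiometric = 19.5 - 12.2 = 7.30 kg/kg fuel
Excess air % = (excess / stoich) * 100 = (7.30 / 12.2) * 100 = 59.84%


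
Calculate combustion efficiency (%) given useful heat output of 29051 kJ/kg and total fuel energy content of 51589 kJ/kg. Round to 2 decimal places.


Efficiency = (Q_useful / Q_fuel) * 100
Efficiency = (29051 / 51589) * 100
Efficiency = 0.5631 * 100 = 56.31%


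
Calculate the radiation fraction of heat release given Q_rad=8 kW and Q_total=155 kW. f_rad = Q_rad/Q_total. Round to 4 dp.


f_rad = Q_rad / Q_total
f_rad = 8 / 155 = 0.0516


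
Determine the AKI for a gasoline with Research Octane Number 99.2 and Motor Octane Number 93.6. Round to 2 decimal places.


AKI = (RON + MON) / 2
AKI = (99.2 + 93.6) / 2
AKI = 192.8 / 2 = 96.40


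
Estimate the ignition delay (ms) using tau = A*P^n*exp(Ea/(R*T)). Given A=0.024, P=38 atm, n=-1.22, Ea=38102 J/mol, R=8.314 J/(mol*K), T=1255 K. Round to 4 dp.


tau = A * P^n * exp(Ea/(R*T))
P^n = 38^(-1.22) = 0.01182127
Ea/(R*T) = 38102/(8.314*1255) = 3.651691
exp(Ea/(R*T)) = 38.539784
tau = 0.024 * 0.01182127 * 38.539784 = 0.0109 ms


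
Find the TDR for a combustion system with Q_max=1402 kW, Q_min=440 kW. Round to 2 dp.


TDR = Q_max / Q_min
TDR = 1402 / 440 = 3.19


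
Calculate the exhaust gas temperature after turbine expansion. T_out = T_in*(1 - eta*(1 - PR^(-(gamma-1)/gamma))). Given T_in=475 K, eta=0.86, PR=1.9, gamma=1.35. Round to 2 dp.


T_out = T_in * (1 - eta * (1 - PR^(-(gamma-1)/gamma)))
Exponent = -(1.35-1)/1.35 = -0.25925926
PR^exp = 1.9^(-0.25925926) = 0.84670193
Factor = 1 - 0.86*(1 - 0.84670193) = 0.86816366
T_out = 475 * 0.86816366 = 412.38 K


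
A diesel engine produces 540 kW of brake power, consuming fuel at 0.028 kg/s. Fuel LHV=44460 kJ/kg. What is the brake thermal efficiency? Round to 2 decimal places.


eta_BTE = (BP / (mf * LHV)) * 100
Denominator = 0.028 * 44460 = 1244.8800 kW
eta_BTE = (540 / 1244.8800) * 100 = 43.38%


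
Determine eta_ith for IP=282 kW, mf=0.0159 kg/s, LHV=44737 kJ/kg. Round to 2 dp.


eta_ith = (IP / (mf * LHV)) * 100
Denominator = 0.0159 * 44737 = 711.3183 kW
eta_ith = (282 / 711.3183) * 100 = 39.64%


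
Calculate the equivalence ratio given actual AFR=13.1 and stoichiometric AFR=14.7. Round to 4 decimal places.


phi = AFR_stoich / AFR_actual
phi = 14.7 / 13.1 = 1.1221


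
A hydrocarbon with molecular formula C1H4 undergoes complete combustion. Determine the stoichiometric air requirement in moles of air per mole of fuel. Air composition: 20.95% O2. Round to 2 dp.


Balanced combustion: C1H4 + 2 O2 -> 1 CO2 + 2 H2O
O2 needed = C + H/4 = 1 + 4/4 = 2.00 moles
Air moles = O2 / 0.2095 = 2.00 / 0.2095 = 9.55 moles air


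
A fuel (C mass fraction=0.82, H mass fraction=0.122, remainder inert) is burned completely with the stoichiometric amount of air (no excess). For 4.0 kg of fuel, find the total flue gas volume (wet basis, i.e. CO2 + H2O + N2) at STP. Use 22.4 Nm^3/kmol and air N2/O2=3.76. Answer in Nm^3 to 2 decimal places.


Per kg fuel: CO2 = (C/12 kmol)*22.4 = (0.82/12)*22.4 = 1.53067 Nm^3
Per kg fuel: H2O = (H/2 kmol)*22.4 = (0.122/2)*22.4 = 1.36640 Nm^3
O2 needed per kg fuel = C/12 + H/4 = 0.82/12 + 0.122/4 = 0.09883333 kmol
Per kg fuel: N2 = O2*3.76*22.4 = 0.09883333*3.76*22.4 = 8.32414 Nm^3
Total per kg = 1.53067 + 1.36640 + 8.32414 = 11.22121 Nm^3
Total = 11.22121 * 4.0 = 44.88 Nm^3
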